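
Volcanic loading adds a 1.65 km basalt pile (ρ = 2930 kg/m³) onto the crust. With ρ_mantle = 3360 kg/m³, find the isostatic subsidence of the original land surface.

1.44 km

Subaerial loading: s = t ρ_load / ρ_m.
s = 1.65 km × 2930/3360 = 1.44 km.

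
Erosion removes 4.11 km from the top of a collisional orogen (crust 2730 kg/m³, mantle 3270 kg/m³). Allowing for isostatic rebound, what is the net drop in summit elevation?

0.679 km

Rebound u = e ρ_c/ρ_m = 4.11 km × 2730/3270 = 3.431 km.
Net surface drop = e − u = 4.11 km − 3.431 km = e (ρ_m − ρ_c)/ρ_m = 0.679 km.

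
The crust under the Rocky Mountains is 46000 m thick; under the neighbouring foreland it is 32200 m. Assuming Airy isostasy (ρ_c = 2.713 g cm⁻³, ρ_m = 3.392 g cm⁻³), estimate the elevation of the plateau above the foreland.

2760 m

Excess crust Δ = 46000 m − 32200 m = 13800 m, split between elevation h and root r with h + r = Δ.
Airy balance ρ_c h = (ρ_m − ρ_c) r gives r = h ρ_c/(ρ_m − ρ_c), so h (1 + ρ_c/(ρ_m − ρ_c)) = Δ, i.e. h = Δ (ρ_m − ρ_c)/ρ_m.
h = 13800 m × 0.679/3.392 = 2760 m.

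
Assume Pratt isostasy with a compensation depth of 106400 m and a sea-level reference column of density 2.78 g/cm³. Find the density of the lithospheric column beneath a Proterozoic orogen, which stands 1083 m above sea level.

2.75 g/cm³

Pratt balance: ρ_ref D = ρ (D + h).
ρ = ρ_ref D/(D + h) = 2.78 × 106400 m/(106400 m + 1083 m) = 2.75 g/cm³.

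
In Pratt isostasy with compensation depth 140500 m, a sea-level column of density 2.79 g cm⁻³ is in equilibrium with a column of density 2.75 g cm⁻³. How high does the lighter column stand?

2040 m

ρ_ref D = ρ (D + h) → h = D (ρ_ref − ρ)/ρ.
h = 140500 m × (2.79 − 2.75)/2.75 = 2040 m.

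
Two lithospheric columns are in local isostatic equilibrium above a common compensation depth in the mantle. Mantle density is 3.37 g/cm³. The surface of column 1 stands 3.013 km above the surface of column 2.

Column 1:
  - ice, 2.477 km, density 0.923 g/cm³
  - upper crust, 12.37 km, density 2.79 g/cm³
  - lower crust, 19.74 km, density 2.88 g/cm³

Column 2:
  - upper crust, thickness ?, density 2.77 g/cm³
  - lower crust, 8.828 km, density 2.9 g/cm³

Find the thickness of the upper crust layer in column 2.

Take the compensation level at the base of the deeper column (depth z_c below the surface of column 1) and equate Σ ρ_i t_i down to z_c; mantle fills any gap and the z_c terms cancel.
Column 1: 2.477×0.923 + 12.37×2.79 + 19.74×2.88 + (z_c − 34.587)×3.37
Column 2: 3.013×0 + x×2.77 + 8.828×2.9 + (z_c − 3.013 − 8.828 − x)×3.37
The z_c×3.37 term appears on both sides and cancels. Collect the known terms of each column as K = Σ(ρt)_known − 3.37 × (depth of known layers): K_1 = 93.649771 − 3.37×34.587 = −22.908419; K_2 = 25.6012 − 3.37×(3.013 + 8.828) = −14.30297.
Balance: K_1 = K_2 − x×(3.37 − 2.77), so x = (K_2 − K_1)/(3.37 − 2.77) = 8.60545/0.6 = 14.3 km.

14.3 km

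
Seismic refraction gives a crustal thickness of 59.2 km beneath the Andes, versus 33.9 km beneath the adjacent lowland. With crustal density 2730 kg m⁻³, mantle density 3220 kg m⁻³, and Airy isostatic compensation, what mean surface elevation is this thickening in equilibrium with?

Excess crust Δ = 59.2 km − 33.9 km = 25.3 km, split between elevation h and root r with h + r = Δ.
Airy balance ρ_c h = (ρ_m − ρ_c) r gives r = h ρ_c/(ρ_m − ρ_c), so h (1 + ρ_c/(ρ_m − ρ_c)) = Δ, i.e. h = Δ (ρ_m − ρ_c)/ρ_m.
h = 25.3 km × 490/3220 = 3.85 km.

3.85 km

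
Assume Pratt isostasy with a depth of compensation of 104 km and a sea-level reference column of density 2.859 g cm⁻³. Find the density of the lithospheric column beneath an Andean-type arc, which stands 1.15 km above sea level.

Pratt balance: ρ_ref D = ρ (D + h).
ρ = ρ_ref D/(D + h) = 2.859 × 104 km/(104 km + 1.15 km) = 2.83 g cm⁻³.

2.83 g cm⁻³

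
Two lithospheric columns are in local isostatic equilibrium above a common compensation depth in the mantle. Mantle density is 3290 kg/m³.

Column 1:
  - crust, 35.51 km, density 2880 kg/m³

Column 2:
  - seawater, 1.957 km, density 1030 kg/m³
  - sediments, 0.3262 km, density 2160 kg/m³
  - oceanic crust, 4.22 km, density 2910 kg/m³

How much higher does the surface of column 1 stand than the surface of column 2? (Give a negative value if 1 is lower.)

2.48 km

For any compensation level in the mantle, the mantle terms cancel and isostasy reduces to e = (Σt_1 − Σt_2) − (Σ(ρt)_1 − Σ(ρt)_2) / ρ_m.
Σt_1 = 35.51 km; Σt_2 = 6.5032 km; Σ(ρt)_1 = 102268.8; Σ(ρt)_2 = 15000.502 (in km·kg/m³).
e = (35.51 − 6.5032) − (102268.8 − 15000.502) / 3290 = 2.48 km.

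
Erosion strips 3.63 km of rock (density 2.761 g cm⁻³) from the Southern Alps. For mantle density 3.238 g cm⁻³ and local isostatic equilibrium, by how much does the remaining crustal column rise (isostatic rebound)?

3.1 km

Unloading: uplift u = e ρ_c/ρ_m = 3.63 km × 2.761/3.238 = 3.1 km.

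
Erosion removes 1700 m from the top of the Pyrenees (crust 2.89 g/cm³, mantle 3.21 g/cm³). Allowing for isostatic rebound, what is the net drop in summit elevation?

169 m

Rebound u = e ρ_c/ρ_m = 1700 m × 2.89/3.21 = 1531 m.
Net surface drop = e − u = 1700 m − 1531 m = e (ρ_m − ρ_c)/ρ_m = 169 m.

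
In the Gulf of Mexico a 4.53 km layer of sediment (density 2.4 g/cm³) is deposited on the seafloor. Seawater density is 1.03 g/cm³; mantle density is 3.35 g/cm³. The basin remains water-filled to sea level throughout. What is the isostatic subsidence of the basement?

Submarine loading: the sediment displaces seawater, and the subsidence is in turn flooded, so s (ρ_m − ρ_w) = t (ρ_sed − ρ_w).
s = 4.53 km × (2.4 − 1.03) / (3.35 − 1.03) = 2.68 km.

2.68 km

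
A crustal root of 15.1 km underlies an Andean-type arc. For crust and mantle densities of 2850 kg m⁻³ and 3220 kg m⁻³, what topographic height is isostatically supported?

In Airy isostatic equilibrium: ρ_c h = (ρ_m − ρ_c) r.
h = r (ρ_m − ρ_c) / ρ_c = 15.1 km × (3220 − 2850) / 2850 = 1.96 km.

1.96 km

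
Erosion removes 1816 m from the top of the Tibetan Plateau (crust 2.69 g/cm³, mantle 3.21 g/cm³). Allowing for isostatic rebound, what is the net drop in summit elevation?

294 m

Rebound u = e ρ_c/ρ_m = 1816 m × 2.69/3.21 = 1522 m.
Net surface drop = e − u = 1816 m − 1522 m = e (ρ_m − ρ_c)/ρ_m = 294 m.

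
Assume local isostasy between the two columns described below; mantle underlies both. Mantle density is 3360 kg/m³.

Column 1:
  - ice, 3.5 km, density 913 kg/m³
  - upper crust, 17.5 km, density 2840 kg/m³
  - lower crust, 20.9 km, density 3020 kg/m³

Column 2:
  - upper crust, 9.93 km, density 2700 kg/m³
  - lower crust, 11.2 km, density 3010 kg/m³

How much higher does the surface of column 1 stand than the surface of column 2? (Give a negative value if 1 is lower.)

For any compensation level in the mantle, the mantle terms cancel and isostasy reduces to e = (Σt_1 − Σt_2) − (Σ(ρt)_1 − Σ(ρt)_2) / ρ_m.
Σt_1 = 41.9 km; Σt_2 = 21.13 km; Σ(ρt)_1 = 116013.5; Σ(ρt)_2 = 60523 (in km·kg/m³).
e = (41.9 − 21.13) − (116013.5 − 60523) / 3360 = 4.25 km.

4.25 km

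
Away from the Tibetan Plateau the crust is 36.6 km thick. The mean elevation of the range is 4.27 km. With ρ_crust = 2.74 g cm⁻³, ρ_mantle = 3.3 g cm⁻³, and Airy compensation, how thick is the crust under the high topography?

61.8 km

Root depth r = h ρ_c / (ρ_m − ρ_c) = 4.27 km × 2.74 / 0.56 = 20.89 km.
Total thickness = T + h + r = 36.6 km + 4.27 km + 20.89 km = 61.8 km.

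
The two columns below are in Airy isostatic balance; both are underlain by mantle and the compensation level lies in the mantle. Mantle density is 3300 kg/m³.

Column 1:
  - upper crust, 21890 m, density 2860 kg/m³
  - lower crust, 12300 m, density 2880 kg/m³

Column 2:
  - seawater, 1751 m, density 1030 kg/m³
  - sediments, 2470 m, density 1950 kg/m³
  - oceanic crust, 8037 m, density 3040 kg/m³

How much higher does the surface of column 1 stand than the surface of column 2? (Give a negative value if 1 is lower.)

1640 m

For any compensation level in the mantle, the mantle terms cancel and isostasy reduces to e = (Σt_1 − Σt_2) − (Σ(ρt)_1 − Σ(ρt)_2) / ρ_m.
Σt_1 = 34190 m; Σt_2 = 12258 m; Σ(ρt)_1 = 98029400; Σ(ρt)_2 = 31052510 (in m·kg/m³).
e = (34190 − 12258) − (98029400 − 31052510) / 3300 = 1640 m.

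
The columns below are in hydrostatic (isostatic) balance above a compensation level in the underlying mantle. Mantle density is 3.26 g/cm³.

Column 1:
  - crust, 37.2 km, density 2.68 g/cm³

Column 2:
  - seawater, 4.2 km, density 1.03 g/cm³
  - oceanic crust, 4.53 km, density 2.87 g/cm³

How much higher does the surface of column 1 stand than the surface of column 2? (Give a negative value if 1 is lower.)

For any compensation level in the mantle, the mantle terms cancel and isostasy reduces to e = (Σt_1 − Σt_2) − (Σ(ρt)_1 − Σ(ρt)_2) / ρ_m.
Σt_1 = 37.2 km; Σt_2 = 8.73 km; Σ(ρt)_1 = 99.696; Σ(ρt)_2 = 17.3271 (in km·g/cm³).
e = (37.2 − 8.73) − (99.696 − 17.3271) / 3.26 = 3.2 km.

3.2 km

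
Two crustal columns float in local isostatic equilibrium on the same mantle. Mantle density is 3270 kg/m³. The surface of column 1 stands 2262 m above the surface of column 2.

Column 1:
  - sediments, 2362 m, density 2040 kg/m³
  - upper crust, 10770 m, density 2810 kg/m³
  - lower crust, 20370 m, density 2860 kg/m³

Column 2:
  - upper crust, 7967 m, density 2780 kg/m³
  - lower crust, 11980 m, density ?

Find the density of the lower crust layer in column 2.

Take the compensation level at the base of the deeper column (depth z_c below the surface of column 1) and equate Σ ρ_i t_i down to z_c; mantle fills any gap and the z_c terms cancel.
Column 1: 2362×2040 + 10770×2810 + 20370×2860 + (z_c − 33502)×3270
Column 2: 2262×0 + 7967×2780 + 11980×ρ + (z_c − 2262 − 19947)×3270
The z_c×3270 term appears on both sides and cancels. Collect the known terms of each column as K = Σ(ρt)_known − 3270 × (depth of known layers): K_1 = 93340380 − 3270×33502 = −16211160; K_2 = 22148260 − 3270×(2262 + 19947) = −50475170.
Balance: K_1 = K_2 + 11980×ρ, so ρ = (K_1 − K_2)/11980 = 34264000/11980 = 2860 kg/m³.

2860 kg/m³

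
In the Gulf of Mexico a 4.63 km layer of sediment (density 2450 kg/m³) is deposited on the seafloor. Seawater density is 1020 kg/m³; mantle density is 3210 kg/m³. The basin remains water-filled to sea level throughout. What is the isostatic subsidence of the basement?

3.02 km

Submarine loading: the sediment displaces seawater, and the subsidence is in turn flooded, so s (ρ_m − ρ_w) = t (ρ_sed − ρ_w).
s = 4.63 km × (2450 − 1020) / (3210 − 1020) = 3.02 km.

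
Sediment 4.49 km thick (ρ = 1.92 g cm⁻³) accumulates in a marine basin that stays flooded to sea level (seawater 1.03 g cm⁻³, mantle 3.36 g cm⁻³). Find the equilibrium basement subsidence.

Submarine loading: the sediment displaces seawater, and the subsidence is in turn flooded, so s (ρ_m − ρ_w) = t (ρ_sed − ρ_w).
s = 4.49 km × (1.92 − 1.03) / (3.36 − 1.03) = 1.72 km.

1.72 km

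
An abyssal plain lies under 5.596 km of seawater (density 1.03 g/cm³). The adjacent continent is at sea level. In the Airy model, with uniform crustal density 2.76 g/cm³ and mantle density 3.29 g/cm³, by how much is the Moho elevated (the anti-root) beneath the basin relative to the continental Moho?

Isostatic balance requires: replacing crust with seawater at the top is compensated by replacing crust with mantle at the base: d (ρ_c − ρ_w) = a (ρ_m − ρ_c).
a = d (ρ_c − ρ_w)/(ρ_m − ρ_c) = 5.596 km × 1.73/0.53 = 18.3 km.

18.3 km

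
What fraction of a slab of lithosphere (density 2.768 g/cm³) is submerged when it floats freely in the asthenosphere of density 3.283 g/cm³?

Submerged fraction = ρ_obj/ρ_fluid = 2.768/3.283 = 0.843.

0.843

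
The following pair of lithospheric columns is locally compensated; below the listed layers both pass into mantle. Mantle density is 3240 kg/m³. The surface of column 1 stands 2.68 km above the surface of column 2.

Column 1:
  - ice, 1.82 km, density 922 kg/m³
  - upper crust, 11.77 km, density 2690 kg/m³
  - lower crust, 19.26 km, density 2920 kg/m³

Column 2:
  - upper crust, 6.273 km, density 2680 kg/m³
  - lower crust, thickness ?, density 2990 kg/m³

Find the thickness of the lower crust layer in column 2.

18.6 km

Take the compensation level at the base of the deeper column (depth z_c below the surface of column 1) and equate Σ ρ_i t_i down to z_c; mantle fills any gap and the z_c terms cancel.
Column 1: 1.82×922 + 11.77×2690 + 19.26×2920 + (z_c − 32.85)×3240
Column 2: 2.68×0 + 6.273×2680 + x×2990 + (z_c − 2.68 − 6.273 − x)×3240
The z_c×3240 term appears on both sides and cancels. Collect the known terms of each column as K = Σ(ρt)_known − 3240 × (depth of known layers): K_1 = 89578.54 − 3240×32.85 = −16855.46; K_2 = 16811.64 − 3240×(2.68 + 6.273) = −12196.08.
Balance: K_1 = K_2 − x×(3240 − 2990), so x = (K_2 − K_1)/(3240 − 2990) = 4659.38/250 = 18.6 km.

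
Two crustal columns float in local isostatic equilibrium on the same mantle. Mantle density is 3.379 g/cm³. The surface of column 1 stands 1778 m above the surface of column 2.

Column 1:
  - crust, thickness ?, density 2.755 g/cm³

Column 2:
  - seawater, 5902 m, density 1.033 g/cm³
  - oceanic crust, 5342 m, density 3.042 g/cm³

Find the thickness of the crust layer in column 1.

Take the compensation level at the base of the deeper column (depth z_c below the surface of column 1) and equate Σ ρ_i t_i down to z_c; mantle fills any gap and the z_c terms cancel.
Column 1: x×2.755 + (z_c − 0 − x)×3.379
Column 2: 1778×0 + 5902×1.033 + 5342×3.042 + (z_c − 1778 − 11244)×3.379
The z_c×3.379 term appears on both sides and cancels. Collect the known terms of each column as K = Σ(ρt)_known − 3.379 × (depth of known layers): K_1 = 0 − 3.379×0 = 0; K_2 = 22347.13 − 3.379×(1778 + 11244) = −21654.208.
Balance: K_1 − x×(3.379 − 2.755) = K_2, so x = (K_1 − K_2)/(3.379 − 2.755) = 21654.2/0.624 = 34700 m.

34700 m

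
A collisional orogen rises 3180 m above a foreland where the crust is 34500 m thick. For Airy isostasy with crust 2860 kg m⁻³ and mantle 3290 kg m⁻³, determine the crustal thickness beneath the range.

58800 m

Root depth r = h ρ_c / (ρ_m − ρ_c) = 3180 m × 2860 / 430 = 21150 m.
Total thickness = T + h + r = 34500 m + 3180 m + 21150 m = 58800 m.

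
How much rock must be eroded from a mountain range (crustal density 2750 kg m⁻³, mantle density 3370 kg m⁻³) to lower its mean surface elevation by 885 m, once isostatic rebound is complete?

4810 m

Net drop Δ = e − u = e − e ρ_c/ρ_m = e (ρ_m − ρ_c)/ρ_m.
e = Δ ρ_m/(ρ_m − ρ_c) = 885 m × 3370/620 = 4810 m.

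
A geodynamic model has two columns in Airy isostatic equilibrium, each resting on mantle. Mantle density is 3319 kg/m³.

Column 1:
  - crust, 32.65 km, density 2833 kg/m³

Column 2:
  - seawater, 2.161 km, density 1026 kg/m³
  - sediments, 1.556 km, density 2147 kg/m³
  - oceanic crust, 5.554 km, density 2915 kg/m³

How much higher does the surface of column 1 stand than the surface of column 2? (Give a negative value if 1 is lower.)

For any compensation level in the mantle, the mantle terms cancel and isostasy reduces to e = (Σt_1 − Σt_2) − (Σ(ρt)_1 − Σ(ρt)_2) / ρ_m.
Σt_1 = 32.65 km; Σt_2 = 9.271 km; Σ(ρt)_1 = 92497.45; Σ(ρt)_2 = 21747.828 (in km·kg/m³).
e = (32.65 − 9.271) − (92497.45 − 21747.828) / 3319 = 2.06 km.

2.06 km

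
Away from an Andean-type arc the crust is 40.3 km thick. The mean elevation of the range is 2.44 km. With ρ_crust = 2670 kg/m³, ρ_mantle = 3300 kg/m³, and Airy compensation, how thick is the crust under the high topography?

53.1 km

Root depth r = h ρ_c / (ρ_m − ρ_c) = 2.44 km × 2670 / 630 = 10.34 km.
Total thickness = T + h + r = 40.3 km + 2.44 km + 10.34 km = 53.1 km.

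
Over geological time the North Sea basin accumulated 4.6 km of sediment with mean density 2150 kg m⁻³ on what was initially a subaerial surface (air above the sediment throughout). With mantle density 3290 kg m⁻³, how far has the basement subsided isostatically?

Subaerial load: s = t ρ_sed / ρ_m = 4.6 km × 2150/3290 = 3.01 km.

3.01 km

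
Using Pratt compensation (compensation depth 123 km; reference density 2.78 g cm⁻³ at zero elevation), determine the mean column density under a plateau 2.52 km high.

2.72 g cm⁻³

Pratt balance: ρ_ref D = ρ (D + h).
ρ = ρ_ref D/(D + h) = 2.78 × 123 km/(123 km + 2.52 km) = 2.72 g cm⁻³.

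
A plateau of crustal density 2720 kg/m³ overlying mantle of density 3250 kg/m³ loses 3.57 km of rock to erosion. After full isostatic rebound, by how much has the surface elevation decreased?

0.582 km

Rebound u = e ρ_c/ρ_m = 3.57 km × 2720/3250 = 2.988 km.
Net surface drop = e − u = 3.57 km − 2.988 km = e (ρ_m − ρ_c)/ρ_m = 0.582 km.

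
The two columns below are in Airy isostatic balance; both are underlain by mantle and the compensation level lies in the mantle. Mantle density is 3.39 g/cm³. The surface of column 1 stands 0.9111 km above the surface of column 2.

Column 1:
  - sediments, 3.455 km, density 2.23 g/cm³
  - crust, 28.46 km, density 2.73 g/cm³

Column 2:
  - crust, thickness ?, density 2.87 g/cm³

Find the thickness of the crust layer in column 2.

37.9 km

Take the compensation level at the base of the deeper column (depth z_c below the surface of column 1) and equate Σ ρ_i t_i down to z_c; mantle fills any gap and the z_c terms cancel.
Column 1: 3.455×2.23 + 28.46×2.73 + (z_c − 31.915)×3.39
Column 2: 0.9111×0 + x×2.87 + (z_c − 0.9111 − 0 − x)×3.39
The z_c×3.39 term appears on both sides and cancels. Collect the known terms of each column as K = Σ(ρt)_known − 3.39 × (depth of known layers): K_1 = 85.40045 − 3.39×31.915 = −22.7914; K_2 = 0 − 3.39×(0.9111 + 0) = −3.088629.
Balance: K_1 = K_2 − x×(3.39 − 2.87), so x = (K_2 − K_1)/(3.39 − 2.87) = 19.7028/0.52 = 37.9 km.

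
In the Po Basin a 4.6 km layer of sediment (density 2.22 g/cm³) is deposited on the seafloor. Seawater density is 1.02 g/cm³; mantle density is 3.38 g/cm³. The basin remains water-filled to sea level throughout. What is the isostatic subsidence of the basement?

2.34 km

Submarine loading: the sediment displaces seawater, and the subsidence is in turn flooded, so s (ρ_m − ρ_w) = t (ρ_sed − ρ_w).
s = 4.6 km × (2.22 − 1.02) / (3.38 − 1.02) = 2.34 km.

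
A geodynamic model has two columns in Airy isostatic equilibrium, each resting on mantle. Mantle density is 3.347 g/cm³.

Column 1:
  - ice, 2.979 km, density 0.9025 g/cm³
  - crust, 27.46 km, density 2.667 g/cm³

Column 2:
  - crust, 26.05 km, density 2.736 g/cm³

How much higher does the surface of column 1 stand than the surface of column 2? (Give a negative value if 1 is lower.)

For any compensation level in the mantle, the mantle terms cancel and isostasy reduces to e = (Σt_1 − Σt_2) − (Σ(ρt)_1 − Σ(ρt)_2) / ρ_m.
Σt_1 = 30.439 km; Σt_2 = 26.05 km; Σ(ρt)_1 = 75.9243675; Σ(ρt)_2 = 71.2728 (in km·g/cm³).
e = (30.439 − 26.05) − (75.9243675 − 71.2728) / 3.347 = 3 km.

3 km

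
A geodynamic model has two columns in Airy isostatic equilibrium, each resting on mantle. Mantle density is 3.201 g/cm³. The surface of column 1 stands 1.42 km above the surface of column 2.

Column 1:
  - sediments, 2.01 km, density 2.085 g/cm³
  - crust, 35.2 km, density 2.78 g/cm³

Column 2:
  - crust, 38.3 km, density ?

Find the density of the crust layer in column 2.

Take the compensation level at the base of the deeper column (depth z_c below the surface of column 1) and equate Σ ρ_i t_i down to z_c; mantle fills any gap and the z_c terms cancel.
Column 1: 2.01×2.085 + 35.2×2.78 + (z_c − 37.21)×3.201
Column 2: 1.42×0 + 38.3×ρ + (z_c − 1.42 − 38.3)×3.201
The z_c×3.201 term appears on both sides and cancels. Collect the known terms of each column as K = Σ(ρt)_known − 3.201 × (depth of known layers): K_1 = 102.04685 − 3.201×37.21 = −17.06236; K_2 = 0 − 3.201×(1.42 + 38.3) = −127.14372.
Balance: K_1 = K_2 + 38.3×ρ, so ρ = (K_1 − K_2)/38.3 = 110.081/38.3 = 2.87 g/cm³.

2.87 g/cm³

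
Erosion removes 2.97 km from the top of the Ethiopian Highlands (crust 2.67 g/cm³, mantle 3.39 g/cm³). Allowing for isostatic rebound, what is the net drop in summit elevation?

Rebound u = e ρ_c/ρ_m = 2.97 km × 2.67/3.39 = 2.339 km.
Net surface drop = e − u = 2.97 km − 2.339 km = e (ρ_m − ρ_c)/ρ_m = 0.631 km.

0.631 km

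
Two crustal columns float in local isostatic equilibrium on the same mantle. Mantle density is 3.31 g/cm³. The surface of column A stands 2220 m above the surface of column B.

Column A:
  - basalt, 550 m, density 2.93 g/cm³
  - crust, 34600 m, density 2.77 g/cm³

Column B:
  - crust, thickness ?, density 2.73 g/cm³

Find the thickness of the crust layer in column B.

19900 m

Take the compensation level at the base of the deeper column (depth z_c below the surface of column A) and equate Σ ρ_i t_i down to z_c; mantle fills any gap and the z_c terms cancel.
Column A: 550×2.93 + 34600×2.77 + (z_c − 35150)×3.31
Column B: 2220×0 + x×2.73 + (z_c − 2220 − 0 − x)×3.31
The z_c×3.31 term appears on both sides and cancels. Collect the known terms of each column as K = Σ(ρt)_known − 3.31 × (depth of known layers): K_A = 97453.5 − 3.31×35150 = −18893; K_B = 0 − 3.31×(2220 + 0) = −7348.2.
Balance: K_A = K_B − x×(3.31 − 2.73), so x = (K_B − K_A)/(3.31 − 2.73) = 11544.8/0.58 = 19900 m.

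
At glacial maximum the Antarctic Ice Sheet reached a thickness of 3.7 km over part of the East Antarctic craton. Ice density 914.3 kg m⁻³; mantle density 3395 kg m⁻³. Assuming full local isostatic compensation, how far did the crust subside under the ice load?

0.996 km

By Archimedes' principle applied to the lithosphere: the ice load ρ_ice t is balanced by mantle displaced below, ρ_m s.
s = t ρ_ice / ρ_m = 3.7 km × 914.3/3395 = 0.996 km.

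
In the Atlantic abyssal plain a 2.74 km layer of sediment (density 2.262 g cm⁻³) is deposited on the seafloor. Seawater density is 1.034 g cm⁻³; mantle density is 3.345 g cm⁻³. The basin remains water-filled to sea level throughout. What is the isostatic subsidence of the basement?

1.46 km

Submarine loading: the sediment displaces seawater, and the subsidence is in turn flooded, so s (ρ_m − ρ_w) = t (ρ_sed − ρ_w).
s = 2.74 km × (2.262 − 1.034) / (3.345 − 1.034) = 1.46 km.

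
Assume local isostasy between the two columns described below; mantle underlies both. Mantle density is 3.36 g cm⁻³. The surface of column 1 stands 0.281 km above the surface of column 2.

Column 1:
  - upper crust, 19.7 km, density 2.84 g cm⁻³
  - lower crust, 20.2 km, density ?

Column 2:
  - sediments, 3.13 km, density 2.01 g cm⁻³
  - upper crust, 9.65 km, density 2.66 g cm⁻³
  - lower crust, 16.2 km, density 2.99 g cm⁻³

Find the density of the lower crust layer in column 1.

Take the compensation level at the base of the deeper column (depth z_c below the surface of column 1) and equate Σ ρ_i t_i down to z_c; mantle fills any gap and the z_c terms cancel.
Column 1: 19.7×2.84 + 20.2×ρ + (z_c − 39.9)×3.36
Column 2: 0.281×0 + 3.13×2.01 + 9.65×2.66 + 16.2×2.99 + (z_c − 0.281 − 28.98)×3.36
The z_c×3.36 term appears on both sides and cancels. Collect the known terms of each column as K = Σ(ρt)_known − 3.36 × (depth of known layers): K_1 = 55.948 − 3.36×39.9 = −78.116; K_2 = 80.3983 − 3.36×(0.281 + 28.98) = −17.91866.
Balance: K_1 + 20.2×ρ = K_2, so ρ = (K_2 − K_1)/20.2 = 60.1973/20.2 = 2.98 g cm⁻³.

2.98 g cm⁻³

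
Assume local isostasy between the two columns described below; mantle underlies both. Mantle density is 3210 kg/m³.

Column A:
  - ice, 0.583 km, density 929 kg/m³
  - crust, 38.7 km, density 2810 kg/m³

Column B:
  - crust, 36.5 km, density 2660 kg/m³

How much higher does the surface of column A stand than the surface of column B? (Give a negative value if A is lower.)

−1.02 km

For any compensation level in the mantle, the mantle terms cancel and isostasy reduces to e = (Σt_A − Σt_B) − (Σ(ρt)_A − Σ(ρt)_B) / ρ_m.
Σt_A = 39.283 km; Σt_B = 36.5 km; Σ(ρt)_A = 109288.607; Σ(ρt)_B = 97090 (in km·kg/m³).
e = (39.283 − 36.5) − (109288.607 − 97090) / 3210 = −1.02 km.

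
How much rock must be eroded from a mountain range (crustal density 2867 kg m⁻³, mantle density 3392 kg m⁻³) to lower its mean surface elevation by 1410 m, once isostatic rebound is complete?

9110 m

Net drop Δ = e − u = e − e ρ_c/ρ_m = e (ρ_m − ρ_c)/ρ_m.
e = Δ ρ_m/(ρ_m − ρ_c) = 1410 m × 3392/525 = 9110 m.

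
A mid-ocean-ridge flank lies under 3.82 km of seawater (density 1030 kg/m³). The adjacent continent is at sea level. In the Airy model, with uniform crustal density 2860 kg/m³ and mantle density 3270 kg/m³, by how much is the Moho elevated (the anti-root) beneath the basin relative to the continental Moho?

17.1 km

In Airy isostatic equilibrium: replacing crust with seawater at the top is compensated by replacing crust with mantle at the base: d (ρ_c − ρ_w) = a (ρ_m − ρ_c).
a = d (ρ_c − ρ_w)/(ρ_m − ρ_c) = 3.82 km × 1830/410 = 17.1 km.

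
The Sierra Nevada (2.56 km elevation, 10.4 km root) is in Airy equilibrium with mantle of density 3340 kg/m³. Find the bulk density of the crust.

ρ_c h = (ρ_m − ρ_c) r → ρ_c (h + r) = ρ_m r → ρ_c = ρ_m r / (h + r).
ρ_c = 3340 × 10.4 km / (2.56 km + 10.4 km) = 2680 kg/m³.

2680 kg/m³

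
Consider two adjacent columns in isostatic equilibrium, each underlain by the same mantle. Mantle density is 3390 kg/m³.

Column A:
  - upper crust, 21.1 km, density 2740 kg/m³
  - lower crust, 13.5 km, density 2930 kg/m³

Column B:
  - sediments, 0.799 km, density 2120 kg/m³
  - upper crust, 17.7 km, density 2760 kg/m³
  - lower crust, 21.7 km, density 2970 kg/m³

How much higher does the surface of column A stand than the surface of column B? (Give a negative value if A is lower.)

−0.4 km

For any compensation level in the mantle, the mantle terms cancel and isostasy reduces to e = (Σt_A − Σt_B) − (Σ(ρt)_A − Σ(ρt)_B) / ρ_m.
Σt_A = 34.6 km; Σt_B = 40.199 km; Σ(ρt)_A = 97369; Σ(ρt)_B = 114994.88 (in km·kg/m³).
e = (34.6 − 40.199) − (97369 − 114994.88) / 3390 = −0.4 km.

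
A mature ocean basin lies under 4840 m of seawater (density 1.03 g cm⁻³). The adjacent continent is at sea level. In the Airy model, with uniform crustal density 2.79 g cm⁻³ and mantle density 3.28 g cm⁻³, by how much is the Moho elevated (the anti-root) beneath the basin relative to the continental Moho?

By Archimedes' principle applied to the lithosphere: replacing crust with seawater at the top is compensated by replacing crust with mantle at the base: d (ρ_c − ρ_w) = a (ρ_m − ρ_c).
a = d (ρ_c − ρ_w)/(ρ_m − ρ_c) = 4840 m × 1.76/0.49 = 17400 m.

17400 m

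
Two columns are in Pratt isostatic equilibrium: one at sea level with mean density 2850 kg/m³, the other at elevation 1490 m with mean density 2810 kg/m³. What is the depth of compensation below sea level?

105000 m

ρ_ref D = ρ (D + h) → D (ρ_ref − ρ) = ρ h.
D = ρ h/(ρ_ref − ρ) = 2810 × 1490 m/(2850 − 2810) = 105000 m.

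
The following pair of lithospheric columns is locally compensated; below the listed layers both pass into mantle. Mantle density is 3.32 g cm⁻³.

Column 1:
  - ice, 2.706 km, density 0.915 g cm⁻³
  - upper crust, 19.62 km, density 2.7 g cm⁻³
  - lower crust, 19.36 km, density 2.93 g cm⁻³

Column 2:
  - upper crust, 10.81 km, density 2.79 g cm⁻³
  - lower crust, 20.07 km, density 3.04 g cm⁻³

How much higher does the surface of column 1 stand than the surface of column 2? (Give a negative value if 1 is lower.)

4.48 km

For any compensation level in the mantle, the mantle terms cancel and isostasy reduces to e = (Σt_1 − Σt_2) − (Σ(ρt)_1 − Σ(ρt)_2) / ρ_m.
Σt_1 = 41.686 km; Σt_2 = 30.88 km; Σ(ρt)_1 = 112.17479; Σ(ρt)_2 = 91.1727 (in km·g cm⁻³).
e = (41.686 − 30.88) − (112.17479 − 91.1727) / 3.32 = 4.48 km.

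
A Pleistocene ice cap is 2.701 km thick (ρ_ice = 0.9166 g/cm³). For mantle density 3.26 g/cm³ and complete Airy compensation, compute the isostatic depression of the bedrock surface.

In Airy isostatic equilibrium: the ice load ρ_ice t is balanced by mantle displaced below, ρ_m s.
s = t ρ_ice / ρ_m = 2.701 km × 0.9166/3.26 = 0.759 km.

0.759 km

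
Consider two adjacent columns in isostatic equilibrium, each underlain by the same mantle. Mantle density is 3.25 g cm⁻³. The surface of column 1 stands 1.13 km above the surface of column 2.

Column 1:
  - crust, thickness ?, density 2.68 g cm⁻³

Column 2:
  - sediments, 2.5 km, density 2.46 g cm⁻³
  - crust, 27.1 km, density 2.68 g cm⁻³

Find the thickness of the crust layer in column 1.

37 km

Take the compensation level at the base of the deeper column (depth z_c below the surface of column 1) and equate Σ ρ_i t_i down to z_c; mantle fills any gap and the z_c terms cancel.
Column 1: x×2.68 + (z_c − 0 − x)×3.25
Column 2: 1.13×0 + 2.5×2.46 + 27.1×2.68 + (z_c − 1.13 − 29.6)×3.25
The z_c×3.25 term appears on both sides and cancels. Collect the known terms of each column as K = Σ(ρt)_known − 3.25 × (depth of known layers): K_1 = 0 − 3.25×0 = 0; K_2 = 78.778 − 3.25×(1.13 + 29.6) = −21.0945.
Balance: K_1 − x×(3.25 − 2.68) = K_2, so x = (K_1 − K_2)/(3.25 − 2.68) = 21.0945/0.57 = 37 km.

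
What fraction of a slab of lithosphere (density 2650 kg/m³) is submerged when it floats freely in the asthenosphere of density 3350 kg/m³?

Submerged fraction = ρ_obj/ρ_fluid = 2650/3350 = 79.1%.

79.1%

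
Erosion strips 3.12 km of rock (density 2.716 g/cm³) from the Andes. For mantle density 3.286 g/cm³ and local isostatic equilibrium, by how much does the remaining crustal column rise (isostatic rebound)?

Unloading: uplift u = e ρ_c/ρ_m = 3.12 km × 2.716/3.286 = 2.58 km.

2.58 km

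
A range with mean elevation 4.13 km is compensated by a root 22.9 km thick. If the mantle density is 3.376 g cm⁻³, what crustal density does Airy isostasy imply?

2.86 g cm⁻³

ρ_c h = (ρ_m − ρ_c) r → ρ_c (h + r) = ρ_m r → ρ_c = ρ_m r / (h + r).
ρ_c = 3.376 × 22.9 km / (4.13 km + 22.9 km) = 2.86 g cm⁻³.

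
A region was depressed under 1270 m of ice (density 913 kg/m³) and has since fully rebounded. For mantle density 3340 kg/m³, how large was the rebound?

347 m

Removing the load lets mantle flow back in; uplift u satisfies ρ_ice t = ρ_m u.
u = t ρ_ice/ρ_m = 1270 m × 913/3340 = 347 m.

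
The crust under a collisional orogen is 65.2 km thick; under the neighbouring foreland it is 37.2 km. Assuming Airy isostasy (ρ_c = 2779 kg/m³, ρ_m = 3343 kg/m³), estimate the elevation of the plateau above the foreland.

4.72 km

Excess crust Δ = 65.2 km − 37.2 km = 28 km, split between elevation h and root r with h + r = Δ.
Airy balance ρ_c h = (ρ_m − ρ_c) r gives r = h ρ_c/(ρ_m − ρ_c), so h (1 + ρ_c/(ρ_m − ρ_c)) = Δ, i.e. h = Δ (ρ_m − ρ_c)/ρ_m.
h = 28 km × 564/3343 = 4.72 km.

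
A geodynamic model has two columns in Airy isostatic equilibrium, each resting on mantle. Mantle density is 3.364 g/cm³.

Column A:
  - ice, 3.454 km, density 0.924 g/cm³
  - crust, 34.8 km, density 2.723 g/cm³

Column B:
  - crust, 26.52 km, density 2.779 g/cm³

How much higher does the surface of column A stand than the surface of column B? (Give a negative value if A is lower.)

4.52 km

For any compensation level in the mantle, the mantle terms cancel and isostasy reduces to e = (Σt_A − Σt_B) − (Σ(ρt)_A − Σ(ρt)_B) / ρ_m.
Σt_A = 38.254 km; Σt_B = 26.52 km; Σ(ρt)_A = 97.951896; Σ(ρt)_B = 73.69908 (in km·g/cm³).
e = (38.254 − 26.52) − (97.951896 − 73.69908) / 3.364 = 4.52 km.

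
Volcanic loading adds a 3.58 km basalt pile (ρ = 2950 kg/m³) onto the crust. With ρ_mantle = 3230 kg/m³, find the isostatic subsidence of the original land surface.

3.27 km

Subaerial loading: s = t ρ_load / ρ_m.
s = 3.58 km × 2950/3230 = 3.27 km.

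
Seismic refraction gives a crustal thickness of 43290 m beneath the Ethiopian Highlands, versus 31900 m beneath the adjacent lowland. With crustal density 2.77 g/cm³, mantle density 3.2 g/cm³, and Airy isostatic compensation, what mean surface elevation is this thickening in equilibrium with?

1530 m

Excess crust Δ = 43290 m − 31900 m = 11390 m, split between elevation h and root r with h + r = Δ.
Airy balance ρ_c h = (ρ_m − ρ_c) r gives r = h ρ_c/(ρ_m − ρ_c), so h (1 + ρ_c/(ρ_m − ρ_c)) = Δ, i.e. h = Δ (ρ_m − ρ_c)/ρ_m.
h = 11390 m × 0.43/3.2 = 1530 m.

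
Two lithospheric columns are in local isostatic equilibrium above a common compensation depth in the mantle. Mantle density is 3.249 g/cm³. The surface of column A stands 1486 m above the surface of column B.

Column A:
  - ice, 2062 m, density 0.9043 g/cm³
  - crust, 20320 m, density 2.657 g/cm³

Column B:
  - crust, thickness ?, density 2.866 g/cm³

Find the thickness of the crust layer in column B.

Take the compensation level at the base of the deeper column (depth z_c below the surface of column A) and equate Σ ρ_i t_i down to z_c; mantle fills any gap and the z_c terms cancel.
Column A: 2062×0.9043 + 20320×2.657 + (z_c − 22382)×3.249
Column B: 1486×0 + x×2.866 + (z_c − 1486 − 0 − x)×3.249
The z_c×3.249 term appears on both sides and cancels. Collect the known terms of each column as K = Σ(ρt)_known − 3.249 × (depth of known layers): K_A = 55854.9066 − 3.249×22382 = −16864.2114; K_B = 0 − 3.249×(1486 + 0) = −4828.014.
Balance: K_A = K_B − x×(3.249 − 2.866), so x = (K_B − K_A)/(3.249 − 2.866) = 12036.2/0.383 = 31400 m.

31400 m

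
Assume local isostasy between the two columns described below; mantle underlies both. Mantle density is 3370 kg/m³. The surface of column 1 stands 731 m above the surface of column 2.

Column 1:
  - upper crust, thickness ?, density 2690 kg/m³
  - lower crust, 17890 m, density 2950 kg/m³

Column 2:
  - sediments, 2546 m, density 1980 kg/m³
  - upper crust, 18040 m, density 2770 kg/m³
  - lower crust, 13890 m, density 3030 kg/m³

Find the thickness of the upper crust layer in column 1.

20600 m

Take the compensation level at the base of the deeper column (depth z_c below the surface of column 1) and equate Σ ρ_i t_i down to z_c; mantle fills any gap and the z_c terms cancel.
Column 1: x×2690 + 17890×2950 + (z_c − 17890 − x)×3370
Column 2: 731×0 + 2546×1980 + 18040×2770 + 13890×3030 + (z_c − 731 − 34476)×3370
The z_c×3370 term appears on both sides and cancels. Collect the known terms of each column as K = Σ(ρt)_known − 3370 × (depth of known layers): K_1 = 52775500 − 3370×17890 = −7513800; K_2 = 97098580 − 3370×(731 + 34476) = −21549010.
Balance: K_1 − x×(3370 − 2690) = K_2, so x = (K_1 − K_2)/(3370 − 2690) = 14035200/680 = 20600 m.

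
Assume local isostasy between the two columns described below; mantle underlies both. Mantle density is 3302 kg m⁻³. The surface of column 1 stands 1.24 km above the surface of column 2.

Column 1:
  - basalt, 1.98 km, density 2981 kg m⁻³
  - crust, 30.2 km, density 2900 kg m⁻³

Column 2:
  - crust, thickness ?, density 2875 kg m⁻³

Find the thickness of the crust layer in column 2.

20.3 km

Take the compensation level at the base of the deeper column (depth z_c below the surface of column 1) and equate Σ ρ_i t_i down to z_c; mantle fills any gap and the z_c terms cancel.
Column 1: 1.98×2981 + 30.2×2900 + (z_c − 32.18)×3302
Column 2: 1.24×0 + x×2875 + (z_c − 1.24 − 0 − x)×3302
The z_c×3302 term appears on both sides and cancels. Collect the known terms of each column as K = Σ(ρt)_known − 3302 × (depth of known layers): K_1 = 93482.38 − 3302×32.18 = −12775.98; K_2 = 0 − 3302×(1.24 + 0) = −4094.48.
Balance: K_1 = K_2 − x×(3302 − 2875), so x = (K_2 − K_1)/(3302 − 2875) = 8681.5/427 = 20.3 km.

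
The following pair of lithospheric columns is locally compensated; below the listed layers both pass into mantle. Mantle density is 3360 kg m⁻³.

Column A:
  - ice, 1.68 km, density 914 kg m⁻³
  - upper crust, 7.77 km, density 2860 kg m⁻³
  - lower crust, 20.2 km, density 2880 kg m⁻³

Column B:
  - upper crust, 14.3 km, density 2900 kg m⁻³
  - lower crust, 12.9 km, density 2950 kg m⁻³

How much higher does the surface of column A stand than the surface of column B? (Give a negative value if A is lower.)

1.73 km

For any compensation level in the mantle, the mantle terms cancel and isostasy reduces to e = (Σt_A − Σt_B) − (Σ(ρt)_A − Σ(ρt)_B) / ρ_m.
Σt_A = 29.65 km; Σt_B = 27.2 km; Σ(ρt)_A = 81933.72; Σ(ρt)_B = 79525 (in km·kg m⁻³).
e = (29.65 − 27.2) − (81933.72 − 79525) / 3360 = 1.73 km.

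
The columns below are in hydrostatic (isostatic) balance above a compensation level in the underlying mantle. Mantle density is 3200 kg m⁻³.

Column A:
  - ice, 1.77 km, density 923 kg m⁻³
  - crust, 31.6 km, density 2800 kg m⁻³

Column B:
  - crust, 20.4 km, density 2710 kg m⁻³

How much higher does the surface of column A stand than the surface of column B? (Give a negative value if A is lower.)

2.09 km

For any compensation level in the mantle, the mantle terms cancel and isostasy reduces to e = (Σt_A − Σt_B) − (Σ(ρt)_A − Σ(ρt)_B) / ρ_m.
Σt_A = 33.37 km; Σt_B = 20.4 km; Σ(ρt)_A = 90113.71; Σ(ρt)_B = 55284 (in km·kg m⁻³).
e = (33.37 − 20.4) − (90113.71 − 55284) / 3200 = 2.09 km.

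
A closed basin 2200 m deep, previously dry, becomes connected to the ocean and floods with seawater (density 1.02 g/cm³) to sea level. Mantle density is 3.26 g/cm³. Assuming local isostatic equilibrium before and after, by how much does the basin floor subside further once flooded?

1000 m

After flooding the water column is d + s deep. Its weight must equal the weight of mantle displaced by the extra subsidence s: (d + s) ρ_w = s ρ_m.
s = d ρ_w / (ρ_m − ρ_w) = 2200 m × 1.02/(3.26 − 1.02) = 1000 m.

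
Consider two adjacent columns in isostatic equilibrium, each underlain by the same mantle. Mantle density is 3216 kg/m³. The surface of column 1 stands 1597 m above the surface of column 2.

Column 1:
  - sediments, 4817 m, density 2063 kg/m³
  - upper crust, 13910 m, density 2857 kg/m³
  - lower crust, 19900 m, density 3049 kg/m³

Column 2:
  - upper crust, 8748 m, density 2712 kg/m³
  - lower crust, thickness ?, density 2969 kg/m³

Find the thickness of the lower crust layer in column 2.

17500 m

Take the compensation level at the base of the deeper column (depth z_c below the surface of column 1) and equate Σ ρ_i t_i down to z_c; mantle fills any gap and the z_c terms cancel.
Column 1: 4817×2063 + 13910×2857 + 19900×3049 + (z_c − 38627)×3216
Column 2: 1597×0 + 8748×2712 + x×2969 + (z_c − 1597 − 8748 − x)×3216
The z_c×3216 term appears on both sides and cancels. Collect the known terms of each column as K = Σ(ρt)_known − 3216 × (depth of known layers): K_1 = 110353441 − 3216×38627 = −13870991; K_2 = 23724576 − 3216×(1597 + 8748) = −9544944.
Balance: K_1 = K_2 − x×(3216 − 2969), so x = (K_2 − K_1)/(3216 − 2969) = 4326050/247 = 17500 m.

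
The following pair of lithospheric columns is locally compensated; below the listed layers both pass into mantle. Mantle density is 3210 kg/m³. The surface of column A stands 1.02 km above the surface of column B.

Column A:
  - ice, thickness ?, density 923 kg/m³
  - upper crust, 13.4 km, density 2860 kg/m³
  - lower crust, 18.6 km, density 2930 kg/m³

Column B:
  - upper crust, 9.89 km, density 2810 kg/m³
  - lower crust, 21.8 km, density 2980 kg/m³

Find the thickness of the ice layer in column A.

1.03 km

Take the compensation level at the base of the deeper column (depth z_c below the surface of column A) and equate Σ ρ_i t_i down to z_c; mantle fills any gap and the z_c terms cancel.
Column A: x×923 + 13.4×2860 + 18.6×2930 + (z_c − 32 − x)×3210
Column B: 1.02×0 + 9.89×2810 + 21.8×2980 + (z_c − 1.02 − 31.69)×3210
The z_c×3210 term appears on both sides and cancels. Collect the known terms of each column as K = Σ(ρt)_known − 3210 × (depth of known layers): K_A = 92822 − 3210×32 = −9898; K_B = 92754.9 − 3210×(1.02 + 31.69) = −12244.2.
Balance: K_A − x×(3210 − 923) = K_B, so x = (K_A − K_B)/(3210 − 923) = 2346.2/2287 = 1.03 km.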